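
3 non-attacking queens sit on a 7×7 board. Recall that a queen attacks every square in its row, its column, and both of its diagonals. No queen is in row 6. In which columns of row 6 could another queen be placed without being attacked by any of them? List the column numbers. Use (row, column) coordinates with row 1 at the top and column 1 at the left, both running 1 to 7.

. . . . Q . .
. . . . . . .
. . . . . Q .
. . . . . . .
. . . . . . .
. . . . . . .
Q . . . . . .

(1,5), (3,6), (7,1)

columns 4, 7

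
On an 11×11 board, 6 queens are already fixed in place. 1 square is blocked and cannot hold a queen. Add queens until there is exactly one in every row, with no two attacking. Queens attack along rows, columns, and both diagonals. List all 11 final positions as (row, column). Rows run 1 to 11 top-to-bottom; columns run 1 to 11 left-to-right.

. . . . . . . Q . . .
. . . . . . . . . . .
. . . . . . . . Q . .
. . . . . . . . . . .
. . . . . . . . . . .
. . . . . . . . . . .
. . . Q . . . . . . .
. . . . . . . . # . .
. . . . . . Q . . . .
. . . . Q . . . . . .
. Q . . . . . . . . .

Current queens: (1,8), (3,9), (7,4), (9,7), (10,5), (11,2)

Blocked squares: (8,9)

Row 2: attacked by (1,8)→{7,8,9}; (3,9)→{8,9,10}; (7,4)→{4,9}; (9,7)→{7}; (10,5)→{5}; (11,2)→{2,11}. Safe: 1, 3, 6. Place at column 6.
Row 4: attacked by (1,8)→{5,8,11}; (2,6)→{4,6,8}; (3,9)→{8,9,10}; (7,4)→{1,4,7}; (9,7)→{2,7}; (10,5)→{5,11}; (11,2)→{2,9}. Safe: 3. Place at column 3.
Row 5: attacked by (1,8)→{4,8}; (2,6)→{3,6,9}; (3,9)→{7,9,11}; (4,3)→{2,3,4}; (7,4)→{2,4,6}; (9,7)→{3,7,11}; (10,5)→{5,10}; (11,2)→{2,8}. Safe: 1. Place at column 1.
Row 6: attacked by (1,8)→{3,8}; (2,6)→{2,6,10}; (3,9)→{6,9}; (4,3)→{1,3,5}; (5,1)→{1,2}; (7,4)→{3,4,5}; (9,7)→{4,7,10}; (10,5)→{1,5,9}; (11,2)→{2,7}. Safe: 11. Place at column 11.
Row 8: attacked by (1,8)→{1,8}; (2,6)→{6}; (3,9)→{4,9}; (4,3)→{3,7}; (5,1)→{1,4}; (6,11)→{9,11}; (7,4)→{3,4,5}; (9,7)→{6,7,8}; (10,5)→{3,5,7}; (11,2)→{2,5}. Blocked: 9. Safe: 10. Place at column 10.
Columns [8, 6, 9, 3, 1, 11, 4, 10, 7, 5, 2], r−c [-7, -4, -6, 1, 4, -5, 3, -2, 2, 5, 9], r+c [9, 8, 12, 7, 6, 17, 11, 18, 16, 15, 13] are all distinct, so no two queens attack.

(1,8) (2,6) (3,9) (4,3) (5,1) (6,11) (7,4) (8,10) (9,7) (10,5) (11,2)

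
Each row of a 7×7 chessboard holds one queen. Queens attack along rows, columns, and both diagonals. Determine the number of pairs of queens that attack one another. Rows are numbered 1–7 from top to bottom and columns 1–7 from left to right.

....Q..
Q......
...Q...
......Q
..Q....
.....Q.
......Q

Same column: (4,7)–(7,7) (column 7).
Same diagonal: (6,6)–(7,7) (|6−7| = |6−7| = 1).
Total attacking pairs: 2.

2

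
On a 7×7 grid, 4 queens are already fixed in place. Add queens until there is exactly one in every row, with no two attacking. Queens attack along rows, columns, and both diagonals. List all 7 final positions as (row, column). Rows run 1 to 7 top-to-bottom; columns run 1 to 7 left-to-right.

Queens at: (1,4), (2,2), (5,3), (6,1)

(1,4) (2,2) (3,7) (4,5) (5,3) (6,1) (7,6)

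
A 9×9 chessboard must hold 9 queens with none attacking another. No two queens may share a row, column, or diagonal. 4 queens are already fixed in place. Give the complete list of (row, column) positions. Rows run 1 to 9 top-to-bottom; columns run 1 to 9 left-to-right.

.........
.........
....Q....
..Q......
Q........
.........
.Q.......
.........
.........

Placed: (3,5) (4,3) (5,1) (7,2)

(1,4) (2,8) (3,5) (4,3) (5,1) (6,6) (7,2) (8,9) (9,7)

Row 1: attacked by (3,5)→{3,5,7}; (4,3)→{3,6}; (5,1)→{1,5}; (7,2)→{2,8}. Safe: 4, 9. Place at column 4.
Row 2: attacked by (1,4)→{3,4,5}; (3,5)→{4,5,6}; (4,3)→{1,3,5}; (5,1)→{1,4}; (7,2)→{2,7}. Safe: 8, 9. Place at column 8.
Row 6: attacked by (1,4)→{4,9}; (2,8)→{4,8}; (3,5)→{2,5,8}; (4,3)→{1,3,5}; (5,1)→{1,2}; (7,2)→{1,2,3}. Safe: 6, 7. Place at column 6.
Row 8: attacked by (1,4)→{4}; (2,8)→{2,8}; (3,5)→{5}; (4,3)→{3,7}; (5,1)→{1,4}; (6,6)→{4,6,8}; (7,2)→{1,2,3}. Safe: 9. Place at column 9.
Row 9: attacked by (1,4)→{4}; (2,8)→{1,8}; (3,5)→{5}; (4,3)→{3,8}; (5,1)→{1,5}; (6,6)→{3,6,9}; (7,2)→{2,4}; (8,9)→{8,9}. Safe: 7. Place at column 7.
Columns [4, 8, 5, 3, 1, 6, 2, 9, 7], r−c [-3, -6, -2, 1, 4, 0, 5, -1, 2], r+c [5, 10, 8, 7, 6, 12, 9, 17, 16] are all distinct, so no two queens attack.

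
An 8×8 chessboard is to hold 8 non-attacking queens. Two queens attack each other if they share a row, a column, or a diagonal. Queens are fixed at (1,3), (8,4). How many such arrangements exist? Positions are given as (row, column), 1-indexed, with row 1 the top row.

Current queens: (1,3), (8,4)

Branch on row 2: col 1 → 0; col 5 → 0; col 6 → 3; col 7 → 0; col 8 → 0.
Sum: 0 + 0 + 3 + 0 + 0 = 3.

3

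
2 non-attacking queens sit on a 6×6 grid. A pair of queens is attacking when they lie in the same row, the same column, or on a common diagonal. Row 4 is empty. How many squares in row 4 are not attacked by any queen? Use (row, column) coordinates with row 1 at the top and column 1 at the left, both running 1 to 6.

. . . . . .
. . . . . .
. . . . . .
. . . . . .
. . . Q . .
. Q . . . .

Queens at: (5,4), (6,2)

(5,4) attacks row 4 at column 4 and diagonals 3, 5.
(6,2) attacks row 4 at column 2 and diagonals 4.
Attacked columns: {2, 3, 4, 5}. Safe: {1, 6}.

2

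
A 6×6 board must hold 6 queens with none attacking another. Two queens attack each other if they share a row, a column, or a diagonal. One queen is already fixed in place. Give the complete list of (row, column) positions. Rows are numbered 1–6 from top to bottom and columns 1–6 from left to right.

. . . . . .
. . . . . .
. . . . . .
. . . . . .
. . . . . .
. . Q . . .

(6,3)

(1,4) (2,1) (3,5) (4,2) (5,6) (6,3)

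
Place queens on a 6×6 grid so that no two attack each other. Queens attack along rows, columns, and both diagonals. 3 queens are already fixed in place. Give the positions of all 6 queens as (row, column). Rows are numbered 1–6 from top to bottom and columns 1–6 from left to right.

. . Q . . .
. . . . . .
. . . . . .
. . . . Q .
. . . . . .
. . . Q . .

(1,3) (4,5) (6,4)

(1,3) (2,6) (3,2) (4,5) (5,1) (6,4)

Row 2: attacked by (1,3)→{2,3,4}; (4,5)→{3,5}; (6,4)→{4}. Safe: 1, 6. Place at column 6.
Row 3: attacked by (1,3)→{1,3,5}; (2,6)→{5,6}; (4,5)→{4,5,6}; (6,4)→{1,4}. Safe: 2. Place at column 2.
Row 5: attacked by (1,3)→{3}; (2,6)→{3,6}; (3,2)→{2,4}; (4,5)→{4,5,6}; (6,4)→{3,4,5}. Safe: 1. Place at column 1.
Columns [3, 6, 2, 5, 1, 4], r−c [-2, -4, 1, -1, 4, 2], r+c [4, 8, 5, 9, 6, 10] are all distinct, so no two queens attack.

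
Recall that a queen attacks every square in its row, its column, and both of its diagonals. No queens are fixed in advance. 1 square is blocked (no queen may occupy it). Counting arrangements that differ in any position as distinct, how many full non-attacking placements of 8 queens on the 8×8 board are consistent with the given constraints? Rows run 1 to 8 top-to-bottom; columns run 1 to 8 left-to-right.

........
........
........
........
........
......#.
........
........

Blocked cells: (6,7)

78

Branch on row 1: col 1 → 3; col 2 → 8; col 3 → 12; col 4 → 15; col 5 → 15; col 6 → 14; col 7 → 8; col 8 → 3.
Sum: 3 + 8 + 12 + 15 + 15 + 14 + 8 + 3 = 78.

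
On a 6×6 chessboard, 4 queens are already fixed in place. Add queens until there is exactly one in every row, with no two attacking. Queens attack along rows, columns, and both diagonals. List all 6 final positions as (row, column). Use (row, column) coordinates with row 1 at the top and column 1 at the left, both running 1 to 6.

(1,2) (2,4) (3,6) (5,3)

(1,2) (2,4) (3,6) (4,1) (5,3) (6,5)

Row 4: attacked by (1,2)→{2,5}; (2,4)→{2,4,6}; (3,6)→{5,6}; (5,3)→{2,3,4}. Safe: 1. Place at column 1.
Row 6: attacked by (1,2)→{2}; (2,4)→{4}; (3,6)→{3,6}; (4,1)→{1,3}; (5,3)→{2,3,4}. Safe: 5. Place at column 5.
Columns [2, 4, 6, 1, 3, 5], r−c [-1, -2, -3, 3, 2, 1], r+c [3, 6, 9, 5, 8, 11] are all distinct, so no two queens attack.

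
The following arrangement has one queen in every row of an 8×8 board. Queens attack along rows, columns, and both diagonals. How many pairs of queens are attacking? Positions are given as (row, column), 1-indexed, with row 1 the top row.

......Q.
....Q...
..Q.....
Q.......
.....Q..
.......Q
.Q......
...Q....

0

All columns are distinct and no two queens satisfy |Δrow| = |Δcol|, so no pair attacks.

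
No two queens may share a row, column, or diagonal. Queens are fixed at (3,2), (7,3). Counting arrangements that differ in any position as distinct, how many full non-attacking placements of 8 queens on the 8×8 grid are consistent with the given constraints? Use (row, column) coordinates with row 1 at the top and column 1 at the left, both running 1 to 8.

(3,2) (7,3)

3

Branch on row 1: col 1 → 0; col 5 → 1; col 6 → 0; col 7 → 2; col 8 → 0.
Sum: 0 + 1 + 0 + 2 + 0 = 3.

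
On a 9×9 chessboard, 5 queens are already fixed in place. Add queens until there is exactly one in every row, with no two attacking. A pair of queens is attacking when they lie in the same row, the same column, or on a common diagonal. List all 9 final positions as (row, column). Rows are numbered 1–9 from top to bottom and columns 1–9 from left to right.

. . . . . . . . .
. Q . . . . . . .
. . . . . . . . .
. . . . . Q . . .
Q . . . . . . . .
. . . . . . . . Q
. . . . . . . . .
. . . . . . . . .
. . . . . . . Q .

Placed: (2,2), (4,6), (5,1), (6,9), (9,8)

Row 1: attacked by (2,2)→{1,2,3}; (4,6)→{3,6,9}; (5,1)→{1,5}; (6,9)→{4,9}; (9,8)→{8}. Safe: 7. Place at column 7.
Row 3: attacked by (1,7)→{5,7,9}; (2,2)→{1,2,3}; (4,6)→{5,6,7}; (5,1)→{1,3}; (6,9)→{6,9}; (9,8)→{2,8}. Safe: 4. Place at column 4.
Row 7: attacked by (1,7)→{1,7}; (2,2)→{2,7}; (3,4)→{4,8}; (4,6)→{3,6,9}; (5,1)→{1,3}; (6,9)→{8,9}; (9,8)→{6,8}. Safe: 5. Place at column 5.
Row 8: attacked by (1,7)→{7}; (2,2)→{2,8}; (3,4)→{4,9}; (4,6)→{2,6}; (5,1)→{1,4}; (6,9)→{7,9}; (7,5)→{4,5,6}; (9,8)→{7,8,9}. Safe: 3. Place at column 3.
Columns [7, 2, 4, 6, 1, 9, 5, 3, 8], r−c [-6, 0, -1, -2, 4, -3, 2, 5, 1], r+c [8, 4, 7, 10, 6, 15, 12, 11, 17] are all distinct, so no two queens attack.

(1,7) (2,2) (3,4) (4,6) (5,1) (6,9) (7,5) (8,3) (9,8)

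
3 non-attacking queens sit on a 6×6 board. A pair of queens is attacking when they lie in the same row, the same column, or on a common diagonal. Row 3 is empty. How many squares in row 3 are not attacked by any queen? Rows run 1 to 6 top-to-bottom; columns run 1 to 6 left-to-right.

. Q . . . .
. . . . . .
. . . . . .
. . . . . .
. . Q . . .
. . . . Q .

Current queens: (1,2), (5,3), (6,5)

(1,2) attacks row 3 at column 2 and diagonals 4.
(5,3) attacks row 3 at column 3 and diagonals 1, 5.
(6,5) attacks row 3 at column 5 and diagonals 2.
Attacked columns: {1, 2, 3, 4, 5}. Safe: {6}.

1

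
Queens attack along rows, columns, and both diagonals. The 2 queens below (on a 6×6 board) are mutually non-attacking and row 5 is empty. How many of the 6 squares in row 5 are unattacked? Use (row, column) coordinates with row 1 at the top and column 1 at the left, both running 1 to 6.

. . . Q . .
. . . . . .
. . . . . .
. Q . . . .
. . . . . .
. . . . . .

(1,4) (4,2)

2

(1,4) attacks row 5 at column 4.
(4,2) attacks row 5 at column 2 and diagonals 1, 3.
Attacked columns: {1, 2, 3, 4}. Safe: {5, 6}.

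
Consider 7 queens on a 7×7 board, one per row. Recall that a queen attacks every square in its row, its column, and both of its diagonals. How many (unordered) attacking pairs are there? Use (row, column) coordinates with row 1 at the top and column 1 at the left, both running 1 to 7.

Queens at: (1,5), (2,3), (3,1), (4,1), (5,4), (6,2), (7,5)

4

Same column: (1,5)–(7,5) (column 5); (3,1)–(4,1) (column 1).
Same diagonal: (2,3)–(4,1) (|2−4| = |3−1| = 2); (3,1)–(7,5) (|3−7| = |1−5| = 4).
Total attacking pairs: 4.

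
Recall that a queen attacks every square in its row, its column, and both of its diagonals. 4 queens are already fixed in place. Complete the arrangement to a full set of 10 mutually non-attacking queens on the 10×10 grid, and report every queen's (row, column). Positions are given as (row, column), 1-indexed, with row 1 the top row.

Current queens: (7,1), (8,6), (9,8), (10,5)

(1,10) (2,2) (3,4) (4,9) (5,7) (6,3) (7,1) (8,6) (9,8) (10,5)

Row 1: attacked by (7,1)→{1,7}; (8,6)→{6}; (9,8)→{8}; (10,5)→{5}. Safe: 2, 3, 4, 9, 10. Place at column 10.
Row 2: attacked by (1,10)→{9,10}; (7,1)→{1,6}; (8,6)→{6}; (9,8)→{1,8}; (10,5)→{5}. Safe: 2, 3, 4, 7. Place at column 2.
Row 3: attacked by (1,10)→{8,10}; (2,2)→{1,2,3}; (7,1)→{1,5}; (8,6)→{1,6}; (9,8)→{2,8}; (10,5)→{5}. Safe: 4, 7, 9. Place at column 4.
Row 4: attacked by (1,10)→{7,10}; (2,2)→{2,4}; (3,4)→{3,4,5}; (7,1)→{1,4}; (8,6)→{2,6,10}; (9,8)→{3,8}; (10,5)→{5}. Safe: 9. Place at column 9.
Row 5: attacked by (1,10)→{6,10}; (2,2)→{2,5}; (3,4)→{2,4,6}; (4,9)→{8,9,10}; (7,1)→{1,3}; (8,6)→{3,6,9}; (9,8)→{4,8}; (10,5)→{5,10}. Safe: 7. Place at column 7.
Row 6: attacked by (1,10)→{5,10}; (2,2)→{2,6}; (3,4)→{1,4,7}; (4,9)→{7,9}; (5,7)→{6,7,8}; (7,1)→{1,2}; (8,6)→{4,6,8}; (9,8)→{5,8}; (10,5)→{1,5,9}. Safe: 3. Place at column 3.
Columns [10, 2, 4, 9, 7, 3, 1, 6, 8, 5], r−c [-9, 0, -1, -5, -2, 3, 6, 2, 1, 5], r+c [11, 4, 7, 13, 12, 9, 8, 14, 17, 15] are all distinct, so no two queens attack.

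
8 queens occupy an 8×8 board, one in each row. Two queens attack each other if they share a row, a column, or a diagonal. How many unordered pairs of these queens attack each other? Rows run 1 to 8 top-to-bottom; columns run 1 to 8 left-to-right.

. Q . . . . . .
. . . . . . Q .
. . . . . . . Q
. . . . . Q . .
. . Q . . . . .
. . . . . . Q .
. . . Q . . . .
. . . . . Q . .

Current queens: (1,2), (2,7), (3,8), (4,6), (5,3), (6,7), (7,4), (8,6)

Same column: (2,7)–(6,7) (column 7); (4,6)–(8,6) (column 6).
Same diagonal: (1,2)–(6,7) (|1−6| = |2−7| = 5); (2,7)–(3,8) (|2−3| = |7−8| = 1); (3,8)–(7,4) (|3−7| = |8−4| = 4); (5,3)–(8,6) (|5−8| = |3−6| = 3).
Total attacking pairs: 6.

6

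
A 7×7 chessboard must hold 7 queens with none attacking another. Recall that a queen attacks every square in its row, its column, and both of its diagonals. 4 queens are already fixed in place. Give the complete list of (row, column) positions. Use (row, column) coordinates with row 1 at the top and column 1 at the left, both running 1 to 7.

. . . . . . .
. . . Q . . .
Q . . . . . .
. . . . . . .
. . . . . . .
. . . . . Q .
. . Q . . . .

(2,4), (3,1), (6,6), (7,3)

(1,7) (2,4) (3,1) (4,5) (5,2) (6,6) (7,3)

Row 1: attacked by (2,4)→{3,4,5}; (3,1)→{1,3}; (6,6)→{1,6}; (7,3)→{3}. Safe: 2, 7. Place at column 7.
Row 4: attacked by (1,7)→{4,7}; (2,4)→{2,4,6}; (3,1)→{1,2}; (6,6)→{4,6}; (7,3)→{3,6}. Safe: 5. Place at column 5.
Row 5: attacked by (1,7)→{3,7}; (2,4)→{1,4,7}; (3,1)→{1,3}; (4,5)→{4,5,6}; (6,6)→{5,6,7}; (7,3)→{1,3,5}. Safe: 2. Place at column 2.
Columns [7, 4, 1, 5, 2, 6, 3], r−c [-6, -2, 2, -1, 3, 0, 4], r+c [8, 6, 4, 9, 7, 12, 10] are all distinct, so no two queens attack.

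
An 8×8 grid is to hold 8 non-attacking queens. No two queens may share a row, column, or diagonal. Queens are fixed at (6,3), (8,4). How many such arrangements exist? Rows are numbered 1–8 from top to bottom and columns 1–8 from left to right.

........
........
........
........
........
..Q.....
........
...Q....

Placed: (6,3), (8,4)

Branch on row 1: col 1 → 0; col 2 → 0; col 5 → 0; col 6 → 1; col 7 → 0.
Sum: 0 + 0 + 0 + 1 + 0 = 1.

1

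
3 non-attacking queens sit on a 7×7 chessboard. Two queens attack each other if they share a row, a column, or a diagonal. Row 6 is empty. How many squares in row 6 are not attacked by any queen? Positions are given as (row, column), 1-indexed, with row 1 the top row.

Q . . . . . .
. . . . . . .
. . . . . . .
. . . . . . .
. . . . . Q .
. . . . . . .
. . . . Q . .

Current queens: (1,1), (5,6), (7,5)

2

(1,1) attacks row 6 at column 1 and diagonals 6.
(5,6) attacks row 6 at column 6 and diagonals 5, 7.
(7,5) attacks row 6 at column 5 and diagonals 4, 6.
Attacked columns: {1, 4, 5, 6, 7}. Safe: {2, 3}.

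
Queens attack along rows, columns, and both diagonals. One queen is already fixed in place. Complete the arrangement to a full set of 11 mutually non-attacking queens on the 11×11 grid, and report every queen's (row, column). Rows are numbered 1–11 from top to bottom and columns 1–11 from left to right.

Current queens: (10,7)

(1,6) (2,8) (3,10) (4,2) (5,4) (6,9) (7,1) (8,3) (9,5) (10,7) (11,11)

Row 1: attacked by (10,7)→{7}. Safe: 1, 2, 3, 4, 5, 6, 8, 9, 10, 11. Place at column 6.
Row 2: attacked by (1,6)→{5,6,7}; (10,7)→{7}. Safe: 1, 2, 3, 4, 8, 9, 10, 11. Place at column 8.
Row 3: attacked by (1,6)→{4,6,8}; (2,8)→{7,8,9}; (10,7)→{7}. Safe: 1, 2, 3, 5, 10, 11. Place at column 10.
Row 4: attacked by (1,6)→{3,6,9}; (2,8)→{6,8,10}; (3,10)→{9,10,11}; (10,7)→{1,7}. Safe: 2, 4, 5. Place at column 2.
Row 5: attacked by (1,6)→{2,6,10}; (2,8)→{5,8,11}; (3,10)→{8,10}; (4,2)→{1,2,3}; (10,7)→{2,7}. Safe: 4, 9. Place at column 4.
Row 6: attacked by (1,6)→{1,6,11}; (2,8)→{4,8}; (3,10)→{7,10}; (4,2)→{2,4}; (5,4)→{3,4,5}; (10,7)→{3,7,11}. Safe: 9. Place at column 9.
Row 7: attacked by (1,6)→{6}; (2,8)→{3,8}; (3,10)→{6,10}; (4,2)→{2,5}; (5,4)→{2,4,6}; (6,9)→{8,9,10}; (10,7)→{4,7,10}. Safe: 1, 11. Place at column 1.
Row 8: attacked by (1,6)→{6}; (2,8)→{2,8}; (3,10)→{5,10}; (4,2)→{2,6}; (5,4)→{1,4,7}; (6,9)→{7,9,11}; (7,1)→{1,2}; (10,7)→{5,7,9}. Safe: 3. Place at column 3.
Row 9: attacked by (1,6)→{6}; (2,8)→{1,8}; (3,10)→{4,10}; (4,2)→{2,7}; (5,4)→{4,8}; (6,9)→{6,9}; (7,1)→{1,3}; (8,3)→{2,3,4}; (10,7)→{6,7,8}. Safe: 5, 11. Place at column 5.
Row 11: attacked by (1,6)→{6}; (2,8)→{8}; (3,10)→{2,10}; (4,2)→{2,9}; (5,4)→{4,10}; (6,9)→{4,9}; (7,1)→{1,5}; (8,3)→{3,6}; (9,5)→{3,5,7}; (10,7)→{6,7,8}. Safe: 11. Place at column 11.
Columns [6, 8, 10, 2, 4, 9, 1, 3, 5, 7, 11], r−c [-5, -6, -7, 2, 1, -3, 6, 5, 4, 3, 0], r+c [7, 10, 13, 6, 9, 15, 8, 11, 14, 17, 22] are all distinct, so no two queens attack.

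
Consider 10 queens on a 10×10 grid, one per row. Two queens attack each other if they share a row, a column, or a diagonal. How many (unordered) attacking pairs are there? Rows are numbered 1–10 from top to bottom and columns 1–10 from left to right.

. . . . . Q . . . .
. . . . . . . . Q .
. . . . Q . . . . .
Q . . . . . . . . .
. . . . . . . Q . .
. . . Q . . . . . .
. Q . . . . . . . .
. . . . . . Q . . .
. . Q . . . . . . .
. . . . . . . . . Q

All columns are distinct and no two queens satisfy |Δrow| = |Δcol|, so no pair attacks.

0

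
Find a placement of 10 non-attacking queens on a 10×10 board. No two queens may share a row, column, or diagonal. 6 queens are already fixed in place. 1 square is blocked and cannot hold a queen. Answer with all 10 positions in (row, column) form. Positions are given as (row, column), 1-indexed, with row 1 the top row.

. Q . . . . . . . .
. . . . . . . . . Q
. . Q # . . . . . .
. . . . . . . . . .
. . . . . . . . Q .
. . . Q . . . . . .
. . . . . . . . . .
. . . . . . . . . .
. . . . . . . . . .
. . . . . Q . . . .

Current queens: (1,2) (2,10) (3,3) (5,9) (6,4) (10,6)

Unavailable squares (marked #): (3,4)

(1,2) (2,10) (3,3) (4,7) (5,9) (6,4) (7,1) (8,5) (9,8) (10,6)

Row 4: attacked by (1,2)→{2,5}; (2,10)→{8,10}; (3,3)→{2,3,4}; (5,9)→{8,9,10}; (6,4)→{2,4,6}; (10,6)→{6}. Safe: 1, 7. Place at column 7.
Row 7: attacked by (1,2)→{2,8}; (2,10)→{5,10}; (3,3)→{3,7}; (4,7)→{4,7,10}; (5,9)→{7,9}; (6,4)→{3,4,5}; (10,6)→{3,6,9}. Safe: 1. Place at column 1.
Row 8: attacked by (1,2)→{2,9}; (2,10)→{4,10}; (3,3)→{3,8}; (4,7)→{3,7}; (5,9)→{6,9}; (6,4)→{2,4,6}; (7,1)→{1,2}; (10,6)→{4,6,8}. Safe: 5. Place at column 5.
Row 9: attacked by (1,2)→{2,10}; (2,10)→{3,10}; (3,3)→{3,9}; (4,7)→{2,7}; (5,9)→{5,9}; (6,4)→{1,4,7}; (7,1)→{1,3}; (8,5)→{4,5,6}; (10,6)→{5,6,7}. Safe: 8. Place at column 8.
Columns [2, 10, 3, 7, 9, 4, 1, 5, 8, 6], r−c [-1, -8, 0, -3, -4, 2, 6, 3, 1, 4], r+c [3, 12, 6, 11, 14, 10, 8, 13, 17, 16] are all distinct, so no two queens attack.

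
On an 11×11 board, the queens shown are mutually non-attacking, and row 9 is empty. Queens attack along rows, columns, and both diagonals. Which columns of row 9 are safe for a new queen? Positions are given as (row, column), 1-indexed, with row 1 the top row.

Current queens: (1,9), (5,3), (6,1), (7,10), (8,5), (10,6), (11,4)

(1,9) attacks row 9 at column 9 and diagonals 1.
(5,3) attacks row 9 at column 3 and diagonals 7.
(6,1) attacks row 9 at column 1 and diagonals 4.
(7,10) attacks row 9 at column 10 and diagonals 8.
(8,5) attacks row 9 at column 5 and diagonals 4, 6.
(10,6) attacks row 9 at column 6 and diagonals 5, 7.
(11,4) attacks row 9 at column 4 and diagonals 2, 6.
Attacked columns: {1, 2, 3, 4, 5, 6, 7, 8, 9, 10}. Safe: {11}.

columns 11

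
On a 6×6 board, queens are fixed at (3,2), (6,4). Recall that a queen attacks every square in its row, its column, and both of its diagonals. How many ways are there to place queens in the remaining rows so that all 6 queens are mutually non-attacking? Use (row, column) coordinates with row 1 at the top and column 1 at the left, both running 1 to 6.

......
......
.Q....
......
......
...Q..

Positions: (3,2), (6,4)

Branch on row 1: col 1 → 0; col 3 → 1; col 5 → 0; col 6 → 0.
Sum: 0 + 1 + 0 + 0 = 1.

1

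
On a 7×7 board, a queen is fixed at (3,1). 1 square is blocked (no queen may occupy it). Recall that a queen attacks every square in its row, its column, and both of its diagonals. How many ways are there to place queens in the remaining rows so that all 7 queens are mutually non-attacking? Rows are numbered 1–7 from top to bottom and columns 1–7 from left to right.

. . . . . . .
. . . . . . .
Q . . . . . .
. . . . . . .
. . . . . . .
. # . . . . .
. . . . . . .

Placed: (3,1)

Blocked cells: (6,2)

Branch on row 1: col 2 → 2; col 4 → 1; col 5 → 0; col 6 → 1; col 7 → 1.
Sum: 2 + 1 + 0 + 1 + 1 = 5.

5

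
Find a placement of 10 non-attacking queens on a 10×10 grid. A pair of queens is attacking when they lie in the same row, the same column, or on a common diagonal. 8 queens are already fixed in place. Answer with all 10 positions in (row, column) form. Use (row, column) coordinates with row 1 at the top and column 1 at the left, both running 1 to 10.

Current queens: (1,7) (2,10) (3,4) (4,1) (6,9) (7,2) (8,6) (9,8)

(1,7) (2,10) (3,4) (4,1) (5,5) (6,9) (7,2) (8,6) (9,8) (10,3)

Row 5: attacked by (1,7)→{3,7}; (2,10)→{7,10}; (3,4)→{2,4,6}; (4,1)→{1,2}; (6,9)→{8,9,10}; (7,2)→{2,4}; (8,6)→{3,6,9}; (9,8)→{4,8}. Safe: 5. Place at column 5.
Row 10: attacked by (1,7)→{7}; (2,10)→{2,10}; (3,4)→{4}; (4,1)→{1,7}; (5,5)→{5,10}; (6,9)→{5,9}; (7,2)→{2,5}; (8,6)→{4,6,8}; (9,8)→{7,8,9}. Safe: 3. Place at column 3.
Columns [7, 10, 4, 1, 5, 9, 2, 6, 8, 3], r−c [-6, -8, -1, 3, 0, -3, 5, 2, 1, 7], r+c [8, 12, 7, 5, 10, 15, 9, 14, 17, 13] are all distinct, so no two queens attack.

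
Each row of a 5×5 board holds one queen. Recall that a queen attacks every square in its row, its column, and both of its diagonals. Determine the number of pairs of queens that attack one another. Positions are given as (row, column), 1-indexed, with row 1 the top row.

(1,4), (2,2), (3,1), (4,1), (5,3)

Same column: (3,1)–(4,1) (column 1).
Same diagonal: (1,4)–(4,1) (|1−4| = |4−1| = 3); (2,2)–(3,1) (|2−3| = |2−1| = 1); (3,1)–(5,3) (|3−5| = |1−3| = 2).
Total attacking pairs: 4.

4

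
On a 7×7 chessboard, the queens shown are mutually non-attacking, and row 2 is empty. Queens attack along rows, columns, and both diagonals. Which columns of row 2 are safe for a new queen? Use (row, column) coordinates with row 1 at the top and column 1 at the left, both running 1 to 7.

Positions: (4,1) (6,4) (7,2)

(4,1) attacks row 2 at column 1 and diagonals 3.
(6,4) attacks row 2 at column 4.
(7,2) attacks row 2 at column 2 and diagonals 7.
Attacked columns: {1, 2, 3, 4, 7}. Safe: {5, 6}.

columns 5, 6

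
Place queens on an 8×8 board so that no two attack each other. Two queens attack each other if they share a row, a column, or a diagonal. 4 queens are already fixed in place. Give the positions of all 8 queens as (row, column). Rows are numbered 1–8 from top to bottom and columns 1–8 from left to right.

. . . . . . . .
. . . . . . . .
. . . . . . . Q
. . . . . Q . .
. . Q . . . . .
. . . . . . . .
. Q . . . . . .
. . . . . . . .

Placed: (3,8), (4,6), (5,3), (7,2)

Row 1: attacked by (3,8)→{6,8}; (4,6)→{3,6}; (5,3)→{3,7}; (7,2)→{2,8}. Safe: 1, 4, 5. Place at column 1.
Row 2: attacked by (1,1)→{1,2}; (3,8)→{7,8}; (4,6)→{4,6,8}; (5,3)→{3,6}; (7,2)→{2,7}. Safe: 5. Place at column 5.
Row 6: attacked by (1,1)→{1,6}; (2,5)→{1,5}; (3,8)→{5,8}; (4,6)→{4,6,8}; (5,3)→{2,3,4}; (7,2)→{1,2,3}. Safe: 7. Place at column 7.
Row 8: attacked by (1,1)→{1,8}; (2,5)→{5}; (3,8)→{3,8}; (4,6)→{2,6}; (5,3)→{3,6}; (6,7)→{5,7}; (7,2)→{1,2,3}. Safe: 4. Place at column 4.
Columns [1, 5, 8, 6, 3, 7, 2, 4], r−c [0, -3, -5, -2, 2, -1, 5, 4], r+c [2, 7, 11, 10, 8, 13, 9, 12] are all distinct, so no two queens attack.

(1,1) (2,5) (3,8) (4,6) (5,3) (6,7) (7,2) (8,4)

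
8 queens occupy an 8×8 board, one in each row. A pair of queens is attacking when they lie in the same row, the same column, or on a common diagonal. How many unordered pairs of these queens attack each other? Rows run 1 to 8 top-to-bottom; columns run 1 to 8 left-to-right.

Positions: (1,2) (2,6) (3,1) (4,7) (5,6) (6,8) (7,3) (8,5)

3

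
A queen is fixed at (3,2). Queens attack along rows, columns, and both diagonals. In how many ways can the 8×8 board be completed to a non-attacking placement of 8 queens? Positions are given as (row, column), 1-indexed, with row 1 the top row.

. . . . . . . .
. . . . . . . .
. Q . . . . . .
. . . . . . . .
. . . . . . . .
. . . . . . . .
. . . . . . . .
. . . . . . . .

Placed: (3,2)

14

Branch on row 1: col 1 → 0; col 3 → 7; col 5 → 3; col 6 → 2; col 7 → 2; col 8 → 0.
Sum: 0 + 7 + 3 + 2 + 2 + 0 = 14.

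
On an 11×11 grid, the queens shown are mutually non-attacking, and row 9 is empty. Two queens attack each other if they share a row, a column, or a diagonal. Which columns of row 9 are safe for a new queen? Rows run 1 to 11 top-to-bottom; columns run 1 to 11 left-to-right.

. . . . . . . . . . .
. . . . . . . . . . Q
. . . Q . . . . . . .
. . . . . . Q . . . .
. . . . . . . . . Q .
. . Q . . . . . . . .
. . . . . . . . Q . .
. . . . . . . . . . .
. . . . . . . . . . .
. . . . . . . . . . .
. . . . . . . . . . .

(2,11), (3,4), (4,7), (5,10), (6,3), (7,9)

(2,11) attacks row 9 at column 11 and diagonals 4.
(3,4) attacks row 9 at column 4 and diagonals 10.
(4,7) attacks row 9 at column 7 and diagonals 2.
(5,10) attacks row 9 at column 10 and diagonals 6.
(6,3) attacks row 9 at column 3 and diagonals 6.
(7,9) attacks row 9 at column 9 and diagonals 7, 11.
Attacked columns: {2, 3, 4, 6, 7, 9, 10, 11}. Safe: {1, 5, 8}.

columns 1, 5, 8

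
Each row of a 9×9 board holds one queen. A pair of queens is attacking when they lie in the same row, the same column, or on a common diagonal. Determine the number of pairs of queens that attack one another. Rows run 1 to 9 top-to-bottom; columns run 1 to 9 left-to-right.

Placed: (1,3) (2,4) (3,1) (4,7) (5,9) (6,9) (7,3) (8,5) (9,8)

Same column: (1,3)–(7,3) (column 3); (5,9)–(6,9) (column 9).
Same diagonal: (1,3)–(2,4) (|1−2| = |3−4| = 1); (1,3)–(3,1) (|1−3| = |3−1| = 2); (4,7)–(6,9) (|4−6| = |7−9| = 2).
Total attacking pairs: 5.

5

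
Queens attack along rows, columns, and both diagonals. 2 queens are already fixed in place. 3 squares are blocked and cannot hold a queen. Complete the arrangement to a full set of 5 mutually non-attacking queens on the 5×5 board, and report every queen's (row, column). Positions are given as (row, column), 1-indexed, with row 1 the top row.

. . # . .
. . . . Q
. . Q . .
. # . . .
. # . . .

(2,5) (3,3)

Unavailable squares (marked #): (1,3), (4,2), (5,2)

(1,2) (2,5) (3,3) (4,1) (5,4)

Row 1: attacked by (2,5)→{4,5}; (3,3)→{1,3,5}. Blocked: 3. Safe: 2. Place at column 2.
Row 4: attacked by (1,2)→{2,5}; (2,5)→{3,5}; (3,3)→{2,3,4}. Blocked: 2. Safe: 1. Place at column 1.
Row 5: attacked by (1,2)→{2}; (2,5)→{2,5}; (3,3)→{1,3,5}; (4,1)→{1,2}. Blocked: 2. Safe: 4. Place at column 4.
Columns [2, 5, 3, 1, 4], r−c [-1, -3, 0, 3, 1], r+c [3, 7, 6, 5, 9] are all distinct, so no two queens attack.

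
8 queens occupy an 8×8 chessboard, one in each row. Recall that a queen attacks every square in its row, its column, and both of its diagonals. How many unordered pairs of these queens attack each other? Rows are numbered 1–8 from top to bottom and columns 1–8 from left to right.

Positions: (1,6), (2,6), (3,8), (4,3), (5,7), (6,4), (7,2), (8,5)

Same column: (1,6)–(2,6) (column 6).
Same diagonal: (1,6)–(3,8) (|1−3| = |6−8| = 2); (1,6)–(4,3) (|1−4| = |6−3| = 3).
Total attacking pairs: 3.

3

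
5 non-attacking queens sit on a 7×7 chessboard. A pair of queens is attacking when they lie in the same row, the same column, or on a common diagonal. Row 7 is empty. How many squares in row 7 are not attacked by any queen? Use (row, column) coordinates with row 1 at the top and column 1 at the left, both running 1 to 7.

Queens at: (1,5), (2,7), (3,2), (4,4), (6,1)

(1,5) attacks row 7 at column 5.
(2,7) attacks row 7 at column 7 and diagonals 2.
(3,2) attacks row 7 at column 2 and diagonals 6.
(4,4) attacks row 7 at column 4 and diagonals 1, 7.
(6,1) attacks row 7 at column 1 and diagonals 2.
Attacked columns: {1, 2, 4, 5, 6, 7}. Safe: {3}.

1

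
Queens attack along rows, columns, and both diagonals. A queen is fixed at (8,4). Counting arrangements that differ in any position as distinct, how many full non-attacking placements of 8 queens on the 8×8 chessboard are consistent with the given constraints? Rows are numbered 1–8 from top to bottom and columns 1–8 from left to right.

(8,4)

Branch on row 1: col 1 → 1; col 2 → 3; col 3 → 3; col 5 → 3; col 6 → 4; col 7 → 3; col 8 → 1.
Sum: 1 + 3 + 3 + 3 + 4 + 3 + 1 = 18.

18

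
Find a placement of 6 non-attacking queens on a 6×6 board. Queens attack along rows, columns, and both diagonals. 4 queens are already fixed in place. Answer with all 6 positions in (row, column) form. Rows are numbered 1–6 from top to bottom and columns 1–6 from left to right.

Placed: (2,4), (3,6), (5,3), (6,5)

(1,2) (2,4) (3,6) (4,1) (5,3) (6,5)

Row 1: attacked by (2,4)→{3,4,5}; (3,6)→{4,6}; (5,3)→{3}; (6,5)→{5}. Safe: 1, 2. Place at column 2.
Row 4: attacked by (1,2)→{2,5}; (2,4)→{2,4,6}; (3,6)→{5,6}; (5,3)→{2,3,4}; (6,5)→{3,5}. Safe: 1. Place at column 1.
Columns [2, 4, 6, 1, 3, 5], r−c [-1, -2, -3, 3, 2, 1], r+c [3, 6, 9, 5, 8, 11] are all distinct, so no two queens attack.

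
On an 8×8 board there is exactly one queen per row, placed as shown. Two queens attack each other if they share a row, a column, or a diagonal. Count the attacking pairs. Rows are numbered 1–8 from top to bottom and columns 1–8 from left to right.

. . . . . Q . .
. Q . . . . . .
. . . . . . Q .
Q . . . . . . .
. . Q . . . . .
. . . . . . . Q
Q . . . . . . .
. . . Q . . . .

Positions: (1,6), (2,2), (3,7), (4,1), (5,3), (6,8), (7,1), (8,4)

Same column: (4,1)–(7,1) (column 1).
Same diagonal: (5,3)–(7,1) (|5−7| = |3−1| = 2).
Total attacking pairs: 2.

2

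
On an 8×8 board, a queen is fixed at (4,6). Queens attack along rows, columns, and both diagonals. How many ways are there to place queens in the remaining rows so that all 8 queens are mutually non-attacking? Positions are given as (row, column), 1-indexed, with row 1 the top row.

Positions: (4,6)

Branch on row 1: col 1 → 2; col 2 → 1; col 4 → 1; col 5 → 6; col 7 → 1; col 8 → 1.
Sum: 2 + 1 + 1 + 6 + 1 + 1 = 12.

12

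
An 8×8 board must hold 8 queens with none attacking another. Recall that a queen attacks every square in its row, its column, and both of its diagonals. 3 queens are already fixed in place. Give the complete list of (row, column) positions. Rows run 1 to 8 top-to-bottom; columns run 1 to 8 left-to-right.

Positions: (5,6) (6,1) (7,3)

Row 1: attacked by (5,6)→{2,6}; (6,1)→{1,6}; (7,3)→{3}. Safe: 4, 5, 7, 8. Place at column 4.
Row 2: attacked by (1,4)→{3,4,5}; (5,6)→{3,6}; (6,1)→{1,5}; (7,3)→{3,8}. Safe: 2, 7. Place at column 2.
Row 3: attacked by (1,4)→{2,4,6}; (2,2)→{1,2,3}; (5,6)→{4,6,8}; (6,1)→{1,4}; (7,3)→{3,7}. Safe: 5. Place at column 5.
Row 4: attacked by (1,4)→{1,4,7}; (2,2)→{2,4}; (3,5)→{4,5,6}; (5,6)→{5,6,7}; (6,1)→{1,3}; (7,3)→{3,6}. Safe: 8. Place at column 8.
Row 8: attacked by (1,4)→{4}; (2,2)→{2,8}; (3,5)→{5}; (4,8)→{4,8}; (5,6)→{3,6}; (6,1)→{1,3}; (7,3)→{2,3,4}. Safe: 7. Place at column 7.
Columns [4, 2, 5, 8, 6, 1, 3, 7], r−c [-3, 0, -2, -4, -1, 5, 4, 1], r+c [5, 4, 8, 12, 11, 7, 10, 15] are all distinct, so no two queens attack.

(1,4) (2,2) (3,5) (4,8) (5,6) (6,1) (7,3) (8,7)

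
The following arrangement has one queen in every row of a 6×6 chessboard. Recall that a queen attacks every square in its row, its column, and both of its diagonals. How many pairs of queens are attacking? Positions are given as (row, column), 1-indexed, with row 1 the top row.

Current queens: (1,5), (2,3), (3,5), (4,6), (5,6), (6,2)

5

Same column: (1,5)–(3,5) (column 5); (4,6)–(5,6) (column 6).
Same diagonal: (2,3)–(5,6) (|2−5| = |3−6| = 3); (3,5)–(4,6) (|3−4| = |5−6| = 1); (3,5)–(6,2) (|3−6| = |5−2| = 3).
Total attacking pairs: 5.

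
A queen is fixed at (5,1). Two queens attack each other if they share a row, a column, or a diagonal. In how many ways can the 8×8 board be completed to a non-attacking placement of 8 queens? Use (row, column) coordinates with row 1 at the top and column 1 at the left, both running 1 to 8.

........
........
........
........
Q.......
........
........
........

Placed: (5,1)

Branch on row 1: col 2 → 3; col 3 → 4; col 4 → 5; col 6 → 4; col 7 → 1; col 8 → 1.
Sum: 3 + 4 + 5 + 4 + 1 + 1 = 18.

18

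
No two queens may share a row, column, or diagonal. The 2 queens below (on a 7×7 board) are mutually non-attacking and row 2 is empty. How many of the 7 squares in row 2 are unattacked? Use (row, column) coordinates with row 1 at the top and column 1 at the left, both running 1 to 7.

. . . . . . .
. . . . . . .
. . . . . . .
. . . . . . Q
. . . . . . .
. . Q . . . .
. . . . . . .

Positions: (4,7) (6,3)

(4,7) attacks row 2 at column 7 and diagonals 5.
(6,3) attacks row 2 at column 3 and diagonals 7.
Attacked columns: {3, 5, 7}. Safe: {1, 2, 4, 6}.

4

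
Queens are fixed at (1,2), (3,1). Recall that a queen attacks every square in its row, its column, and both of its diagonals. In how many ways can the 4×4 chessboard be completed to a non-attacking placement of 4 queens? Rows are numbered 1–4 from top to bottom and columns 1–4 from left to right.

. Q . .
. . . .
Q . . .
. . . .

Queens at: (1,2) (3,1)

1

Branch on row 2: col 4 → 1.
Sum: 1 = 1.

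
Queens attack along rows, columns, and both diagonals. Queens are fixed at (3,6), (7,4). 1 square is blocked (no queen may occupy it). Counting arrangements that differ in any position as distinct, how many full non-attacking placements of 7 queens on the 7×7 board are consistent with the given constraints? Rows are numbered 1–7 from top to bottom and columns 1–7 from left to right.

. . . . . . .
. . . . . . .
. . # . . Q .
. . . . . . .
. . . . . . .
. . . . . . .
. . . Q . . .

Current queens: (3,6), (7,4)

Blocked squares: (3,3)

2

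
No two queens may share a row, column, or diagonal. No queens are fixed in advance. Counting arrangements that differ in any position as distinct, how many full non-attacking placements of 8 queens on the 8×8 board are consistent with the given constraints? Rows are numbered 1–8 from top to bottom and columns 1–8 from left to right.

92

Branch on row 1: col 1 → 4; col 2 → 8; col 3 → 16; col 4 → 18; col 5 → 18; col 6 → 16; col 7 → 8; col 8 → 4.
Sum: 4 + 8 + 16 + 18 + 18 + 16 + 8 + 4 = 92.
(This is the classic 8-queens count.)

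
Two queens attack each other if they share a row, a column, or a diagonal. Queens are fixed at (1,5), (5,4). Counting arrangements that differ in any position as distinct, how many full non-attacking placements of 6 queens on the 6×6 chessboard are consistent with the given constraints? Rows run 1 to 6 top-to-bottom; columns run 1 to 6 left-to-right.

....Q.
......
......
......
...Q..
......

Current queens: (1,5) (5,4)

1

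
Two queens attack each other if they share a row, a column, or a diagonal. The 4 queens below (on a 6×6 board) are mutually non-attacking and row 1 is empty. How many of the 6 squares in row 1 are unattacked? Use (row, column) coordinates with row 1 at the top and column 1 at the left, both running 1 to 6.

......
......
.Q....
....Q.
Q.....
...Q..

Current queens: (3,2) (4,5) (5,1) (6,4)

(3,2) attacks row 1 at column 2 and diagonals 4.
(4,5) attacks row 1 at column 5 and diagonals 2.
(5,1) attacks row 1 at column 1 and diagonals 5.
(6,4) attacks row 1 at column 4.
Attacked columns: {1, 2, 4, 5}. Safe: {3, 6}.

2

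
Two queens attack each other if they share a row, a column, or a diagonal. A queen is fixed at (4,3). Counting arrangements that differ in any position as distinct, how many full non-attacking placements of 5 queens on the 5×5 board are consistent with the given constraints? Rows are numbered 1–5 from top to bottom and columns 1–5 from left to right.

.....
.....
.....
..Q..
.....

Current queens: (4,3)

Branch on row 1: col 1 → 0; col 2 → 1; col 4 → 1; col 5 → 0.
Sum: 0 + 1 + 1 + 0 = 2.

2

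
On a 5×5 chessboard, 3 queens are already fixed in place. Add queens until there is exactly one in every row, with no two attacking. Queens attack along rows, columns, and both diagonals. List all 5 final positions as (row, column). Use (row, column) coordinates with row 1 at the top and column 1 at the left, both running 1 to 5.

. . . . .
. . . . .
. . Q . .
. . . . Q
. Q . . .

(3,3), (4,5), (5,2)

(1,4) (2,1) (3,3) (4,5) (5,2)

Row 1: attacked by (3,3)→{1,3,5}; (4,5)→{2,5}; (5,2)→{2}. Safe: 4. Place at column 4.
Row 2: attacked by (1,4)→{3,4,5}; (3,3)→{2,3,4}; (4,5)→{3,5}; (5,2)→{2,5}. Safe: 1. Place at column 1.
Columns [4, 1, 3, 5, 2], r−c [-3, 1, 0, -1, 3], r+c [5, 3, 6, 9, 7] are all distinct, so no two queens attack.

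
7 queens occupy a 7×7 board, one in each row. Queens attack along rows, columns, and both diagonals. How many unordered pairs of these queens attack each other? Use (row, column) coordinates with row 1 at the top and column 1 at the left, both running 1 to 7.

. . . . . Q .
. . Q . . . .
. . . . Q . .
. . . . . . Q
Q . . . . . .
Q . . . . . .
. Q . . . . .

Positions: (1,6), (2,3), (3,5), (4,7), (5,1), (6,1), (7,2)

3

Same column: (5,1)–(6,1) (column 1).
Same diagonal: (1,6)–(6,1) (|1−6| = |6−1| = 5); (6,1)–(7,2) (|6−7| = |1−2| = 1).
Total attacking pairs: 3.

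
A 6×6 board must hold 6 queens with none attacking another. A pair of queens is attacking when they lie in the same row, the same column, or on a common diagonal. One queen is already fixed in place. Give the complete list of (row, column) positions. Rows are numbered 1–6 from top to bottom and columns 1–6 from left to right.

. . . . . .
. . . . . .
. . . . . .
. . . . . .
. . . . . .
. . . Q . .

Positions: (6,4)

Row 1: attacked by (6,4)→{4}. Safe: 1, 2, 3, 5, 6. Place at column 3.
Row 2: attacked by (1,3)→{2,3,4}; (6,4)→{4}. Safe: 1, 5, 6. Place at column 6.
Row 3: attacked by (1,3)→{1,3,5}; (2,6)→{5,6}; (6,4)→{1,4}. Safe: 2. Place at column 2.
Row 4: attacked by (1,3)→{3,6}; (2,6)→{4,6}; (3,2)→{1,2,3}; (6,4)→{2,4,6}. Safe: 5. Place at column 5.
Row 5: attacked by (1,3)→{3}; (2,6)→{3,6}; (3,2)→{2,4}; (4,5)→{4,5,6}; (6,4)→{3,4,5}. Safe: 1. Place at column 1.
Columns [3, 6, 2, 5, 1, 4], r−c [-2, -4, 1, -1, 4, 2], r+c [4, 8, 5, 9, 6, 10] are all distinct, so no two queens attack.

(1,3) (2,6) (3,2) (4,5) (5,1) (6,4)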